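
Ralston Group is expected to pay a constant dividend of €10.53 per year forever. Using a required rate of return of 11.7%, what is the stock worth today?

Zero-growth DDM (perpetuity): P₀ = D/r = 10.53 / 0.117 = 90.0000

€90.00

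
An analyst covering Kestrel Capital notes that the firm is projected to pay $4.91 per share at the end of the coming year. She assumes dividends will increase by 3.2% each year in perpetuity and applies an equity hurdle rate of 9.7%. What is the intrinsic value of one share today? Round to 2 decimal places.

Gordon growth model: P₀ = D₁/(r − g), with D₁ = 4.91 given directly.
P₀ = 4.9100 / (0.097 − 0.032) = 4.9100 / 0.065 = 75.5385

$75.54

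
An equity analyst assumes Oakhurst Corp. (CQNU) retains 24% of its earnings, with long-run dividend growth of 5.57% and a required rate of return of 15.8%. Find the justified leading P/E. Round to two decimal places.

7.43

Payout ratio b = 1 − 0.24 = 0.76.
Justified leading P/E = b/(r−g) = 0.76/(0.158−0.0557) = 7.4291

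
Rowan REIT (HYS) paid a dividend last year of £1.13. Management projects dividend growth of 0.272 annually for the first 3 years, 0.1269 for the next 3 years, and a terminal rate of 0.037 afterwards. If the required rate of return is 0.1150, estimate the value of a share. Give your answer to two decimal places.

£32.61

Three-stage DDM. Project D₁…D_6; terminal Gordon value at t=6 with g = 0.037; discount at r = 0.115.
D_1 = 1.4374
D_2 = 1.8283
D_3 = 2.3256
D_4 = 2.6207
D_5 = 2.9533
D_6 = 3.3281
TV_6 = 3.4512/(0.115−0.037) = 44.2466
P₀ = Σ Dₜ/(1+r)ᵗ + TV_6/(1+r)^6 = 32.6054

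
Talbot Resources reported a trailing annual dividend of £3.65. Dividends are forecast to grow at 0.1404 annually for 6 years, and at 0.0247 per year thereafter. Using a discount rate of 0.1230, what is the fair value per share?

Two-stage DDM. Project D₁…D_6 at 0.1404, terminal growth 0.0247, discount at r = 0.123.
D_1 = 4.1625
D_2 = 4.7469
D_3 = 5.4133
D_4 = 6.1734
D_5 = 7.0401
D_6 = 8.0285
Terminal value at t=6: TV = D_7/(r−g) = 8.2268/(0.123−0.0247) = 83.6911
P₀ = 4.1625/(1+0.123)^1 + 4.7469/(1+0.123)^2 + 5.4133/(1+0.123)^3 + 6.1734/(1+0.123)^4 + 7.0401/(1+0.123)^5 + 8.0285/(1+0.123)^6 + 83.6911/(1+0.123)^6 = 64.8442

£64.84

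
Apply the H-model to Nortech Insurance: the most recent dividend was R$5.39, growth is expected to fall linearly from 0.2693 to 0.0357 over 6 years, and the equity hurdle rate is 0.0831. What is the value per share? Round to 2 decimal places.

R$197.46

H-model: P₀ = D₀[(1+g_L) + H(g_S−g_L)]/(r−g_L), with H = 6/2 = 3.
P₀ = 5.39 × [(1+0.0357) + 3×(0.2693−0.0357)] / (0.0831−0.0357)
   = 5.39 × 1.7365 / 0.0474 = 197.4628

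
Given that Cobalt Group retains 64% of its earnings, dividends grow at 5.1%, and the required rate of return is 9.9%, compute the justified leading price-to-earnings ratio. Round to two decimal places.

7.50

Payout ratio b = 1 − 0.64 = 0.36.
Justified leading P/E = b/(r−g) = 0.36/(0.099−0.051) = 7.5000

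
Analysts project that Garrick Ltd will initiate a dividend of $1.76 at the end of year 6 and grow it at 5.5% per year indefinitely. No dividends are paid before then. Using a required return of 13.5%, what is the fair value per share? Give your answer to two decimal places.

Deferred-dividend DDM. At t=5 the remaining stream is a growing perpetuity with first payment D_6 = 1.76.
V_5 = D_6/(r−g) = 1.76/(0.135−0.055) = 22.0000
P₀ = V_5/(1+r)^5 = 22.0000/(1+0.135)^5 = 11.6800

$11.68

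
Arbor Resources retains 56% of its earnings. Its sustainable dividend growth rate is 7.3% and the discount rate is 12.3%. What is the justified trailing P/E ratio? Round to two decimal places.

Payout ratio b = 1 − 0.56 = 0.44.
Justified trailing P/E = b(1+g)/(r−g) = 0.44×(1+0.073)/(0.123−0.073) = 9.4424

9.44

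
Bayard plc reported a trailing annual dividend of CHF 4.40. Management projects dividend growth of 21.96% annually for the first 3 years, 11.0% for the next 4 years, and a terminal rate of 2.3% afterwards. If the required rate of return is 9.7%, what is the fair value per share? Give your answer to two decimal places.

CHF 128.90

Three-stage DDM. Project D₁…D_7; terminal Gordon value at t=7 with g = 0.023; discount at r = 0.097.
D_1 = 5.3662
D_2 = 6.5447
D_3 = 7.9819
D_4 = 8.8599
D_5 = 9.8345
D_6 = 10.9163
D_7 = 12.1170
TV_7 = 12.3957/(0.097−0.023) = 167.5100
P₀ = Σ Dₜ/(1+r)ᵗ + TV_7/(1+r)^7 = 128.9046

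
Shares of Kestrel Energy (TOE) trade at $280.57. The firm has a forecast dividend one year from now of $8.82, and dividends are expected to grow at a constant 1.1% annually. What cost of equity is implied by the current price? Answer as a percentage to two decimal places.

4.24%

Rearranging the constant-growth DDM: r = D₁/P₀ + g.
r = 8.8200 / 280.57 + 0.011 = 0.03144 + 0.011 = 0.04244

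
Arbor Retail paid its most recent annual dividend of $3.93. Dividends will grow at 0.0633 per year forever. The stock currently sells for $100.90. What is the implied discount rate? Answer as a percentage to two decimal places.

10.47%

Rearranging the constant-growth DDM: r = D₁/P₀ + g.
D₁ = 3.93 × (1 + 0.0633) = 4.1788.
r = 4.1788 / 100.90 + 0.0633 = 0.04141 + 0.0633 = 0.10471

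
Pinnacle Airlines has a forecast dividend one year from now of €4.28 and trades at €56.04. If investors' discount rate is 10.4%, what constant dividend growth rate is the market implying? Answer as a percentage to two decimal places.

From P₀ = D₁/(r − g), the implied growth is g = r − D₁/P₀.
g = 0.104 − 4.28/56.04 = 0.104 − 0.07637 = 0.02763

2.76%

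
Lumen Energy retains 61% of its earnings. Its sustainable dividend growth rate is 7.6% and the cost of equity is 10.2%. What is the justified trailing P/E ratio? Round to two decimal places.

16.14

Payout ratio b = 1 − 0.61 = 0.39.
Justified trailing P/E = b(1+g)/(r−g) = 0.39×(1+0.076)/(0.102−0.076) = 16.1400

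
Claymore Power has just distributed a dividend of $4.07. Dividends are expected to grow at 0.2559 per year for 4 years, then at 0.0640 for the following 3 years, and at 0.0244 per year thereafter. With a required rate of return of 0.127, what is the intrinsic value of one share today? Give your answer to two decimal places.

$91.03

Three-stage DDM. Project D₁…D_7; terminal Gordon value at t=7 with g = 0.0244; discount at r = 0.127.
D_1 = 5.1115
D_2 = 6.4195
D_3 = 8.0623
D_4 = 10.1255
D_5 = 10.7735
D_6 = 11.4630
D_7 = 12.1966
TV_7 = 12.4942/(0.127−0.0244) = 121.7760
P₀ = Σ Dₜ/(1+r)ᵗ + TV_7/(1+r)^7 = 91.0348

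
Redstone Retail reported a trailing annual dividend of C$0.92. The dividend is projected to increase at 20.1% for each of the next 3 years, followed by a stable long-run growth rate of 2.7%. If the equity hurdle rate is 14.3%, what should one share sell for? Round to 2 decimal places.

C$12.50

Two-stage DDM. Project D₁…D_3 at 0.201, terminal growth 0.027, discount at r = 0.143.
D_1 = 1.1049
D_2 = 1.3270
D_3 = 1.5937
Terminal value at t=3: TV = D_4/(r−g) = 1.6368/(0.143−0.027) = 14.1101
P₀ = 1.1049/(1+0.143)^1 + 1.3270/(1+0.143)^2 + 1.5937/(1+0.143)^3 + 14.1101/(1+0.143)^3 = 12.4988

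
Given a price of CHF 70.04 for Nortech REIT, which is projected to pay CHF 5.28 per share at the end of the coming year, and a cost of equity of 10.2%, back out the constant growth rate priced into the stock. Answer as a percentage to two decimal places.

2.66%

From P₀ = D₁/(r − g), the implied growth is g = r − D₁/P₀.
g = 0.102 − 5.28/70.04 = 0.102 − 0.07539 = 0.02661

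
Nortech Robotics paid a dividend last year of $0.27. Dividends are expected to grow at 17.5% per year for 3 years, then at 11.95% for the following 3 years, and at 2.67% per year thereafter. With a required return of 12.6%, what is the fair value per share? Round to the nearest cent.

$4.91

Three-stage DDM. Project D₁…D_6; terminal Gordon value at t=6 with g = 0.0267; discount at r = 0.126.
D_1 = 0.3173
D_2 = 0.3728
D_3 = 0.4380
D_4 = 0.4903
D_5 = 0.5489
D_6 = 0.6145
TV_6 = 0.6309/(0.126−0.0267) = 6.3540
P₀ = Σ Dₜ/(1+r)ᵗ + TV_6/(1+r)^6 = 4.9099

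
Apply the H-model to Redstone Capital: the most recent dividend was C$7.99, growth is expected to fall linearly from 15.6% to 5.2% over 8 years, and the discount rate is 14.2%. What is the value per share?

C$130.33

H-model: P₀ = D₀[(1+g_L) + H(g_S−g_L)]/(r−g_L), with H = 8/2 = 4.
P₀ = 7.99 × [(1+0.052) + 4×(0.156−0.052)] / (0.142−0.052)
   = 7.99 × 1.4680 / 0.09 = 130.3258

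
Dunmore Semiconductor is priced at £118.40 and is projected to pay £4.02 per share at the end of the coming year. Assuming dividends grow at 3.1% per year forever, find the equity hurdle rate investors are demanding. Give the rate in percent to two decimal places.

Rearranging the constant-growth DDM: r = D₁/P₀ + g.
r = 4.0200 / 118.40 + 0.031 = 0.03395 + 0.031 = 0.06495

6.50%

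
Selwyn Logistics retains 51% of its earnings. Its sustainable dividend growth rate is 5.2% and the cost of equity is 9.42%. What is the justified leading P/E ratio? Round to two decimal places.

11.61

Payout ratio b = 1 − 0.51 = 0.49.
Justified leading P/E = b/(r−g) = 0.49/(0.0942−0.052) = 11.6114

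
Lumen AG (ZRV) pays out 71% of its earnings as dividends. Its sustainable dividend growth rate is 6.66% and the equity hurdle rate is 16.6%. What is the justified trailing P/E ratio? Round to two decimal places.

7.62

Justified trailing P/E = b(1+g)/(r−g) = 0.71×(1+0.0666)/(0.166−0.0666) = 7.6186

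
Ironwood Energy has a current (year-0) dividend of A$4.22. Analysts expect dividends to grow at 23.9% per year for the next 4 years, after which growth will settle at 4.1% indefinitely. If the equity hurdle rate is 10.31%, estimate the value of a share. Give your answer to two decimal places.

Two-stage DDM. Project D₁…D_4 at 0.239, terminal growth 0.041, discount at r = 0.1031.
D_1 = 5.2286
D_2 = 6.4782
D_3 = 8.0265
D_4 = 9.9448
Terminal value at t=4: TV = D_5/(r−g) = 10.3526/(0.1031−0.041) = 166.7081
P₀ = 5.2286/(1+0.1031)^1 + 6.4782/(1+0.1031)^2 + 8.0265/(1+0.1031)^3 + 9.9448/(1+0.1031)^4 + 166.7081/(1+0.1031)^4 = 135.3492

A$135.35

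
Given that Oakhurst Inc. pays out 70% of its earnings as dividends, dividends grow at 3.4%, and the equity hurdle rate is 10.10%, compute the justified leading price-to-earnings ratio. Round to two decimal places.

10.45

Justified leading P/E = b/(r−g) = 0.70/(0.101−0.034) = 10.4478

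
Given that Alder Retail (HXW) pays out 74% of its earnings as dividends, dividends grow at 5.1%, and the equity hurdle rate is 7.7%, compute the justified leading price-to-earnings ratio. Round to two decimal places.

28.46

Justified leading P/E = b/(r−g) = 0.74/(0.077−0.051) = 28.4615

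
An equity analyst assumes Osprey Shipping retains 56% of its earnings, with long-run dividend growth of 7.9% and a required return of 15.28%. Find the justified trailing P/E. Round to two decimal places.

6.43

Payout ratio b = 1 − 0.56 = 0.44.
Justified trailing P/E = b(1+g)/(r−g) = 0.44×(1+0.079)/(0.1528−0.079) = 6.4331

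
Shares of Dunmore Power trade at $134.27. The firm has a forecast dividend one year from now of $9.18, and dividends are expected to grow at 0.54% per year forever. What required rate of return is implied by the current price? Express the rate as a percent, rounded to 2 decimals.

Rearranging the constant-growth DDM: r = D₁/P₀ + g.
r = 9.1800 / 134.27 + 0.0054 = 0.06837 + 0.0054 = 0.07377

7.38%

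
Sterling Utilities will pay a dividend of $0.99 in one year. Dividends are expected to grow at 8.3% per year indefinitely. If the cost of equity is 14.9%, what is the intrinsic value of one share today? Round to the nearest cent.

$15.00

Gordon growth model: P₀ = D₁/(r − g), with D₁ = 0.99 given directly.
P₀ = 0.9900 / (0.149 − 0.083) = 0.9900 / 0.066 = 15.0000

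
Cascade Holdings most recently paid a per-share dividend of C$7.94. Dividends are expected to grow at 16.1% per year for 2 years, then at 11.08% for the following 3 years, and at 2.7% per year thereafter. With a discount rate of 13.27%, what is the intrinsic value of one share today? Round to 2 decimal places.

C$116.99

Three-stage DDM. Project D₁…D_5; terminal Gordon value at t=5 with g = 0.027; discount at r = 0.1327.
D_1 = 9.2183
D_2 = 10.7025
D_3 = 11.8883
D_4 = 13.2056
D_5 = 14.6687
TV_5 = 15.0648/(0.1327−0.027) = 142.5240
P₀ = Σ Dₜ/(1+r)ᵗ + TV_5/(1+r)^5 = 116.9887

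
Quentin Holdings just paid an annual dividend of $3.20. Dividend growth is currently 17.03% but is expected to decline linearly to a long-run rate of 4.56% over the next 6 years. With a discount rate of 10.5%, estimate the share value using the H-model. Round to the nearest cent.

H-model: P₀ = D₀[(1+g_L) + H(g_S−g_L)]/(r−g_L), with H = 6/2 = 3.
P₀ = 3.20 × [(1+0.0456) + 3×(0.1703−0.0456)] / (0.105−0.0456)
   = 3.20 × 1.4197 / 0.0594 = 76.4822

$76.48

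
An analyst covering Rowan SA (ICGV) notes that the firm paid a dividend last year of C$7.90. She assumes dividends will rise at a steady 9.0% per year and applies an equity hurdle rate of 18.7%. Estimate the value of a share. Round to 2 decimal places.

C$88.77

Gordon growth model: P₀ = D₁/(r − g). D₁ = 7.90 × (1 + 0.09) = 8.6110.
P₀ = 8.6110 / (0.187 − 0.09) = 8.6110 / 0.097 = 88.7732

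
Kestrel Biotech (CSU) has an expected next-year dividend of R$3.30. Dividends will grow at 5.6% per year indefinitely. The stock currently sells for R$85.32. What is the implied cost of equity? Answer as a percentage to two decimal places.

9.47%

Rearranging the constant-growth DDM: r = D₁/P₀ + g.
r = 3.3000 / 85.32 + 0.056 = 0.03868 + 0.056 = 0.09468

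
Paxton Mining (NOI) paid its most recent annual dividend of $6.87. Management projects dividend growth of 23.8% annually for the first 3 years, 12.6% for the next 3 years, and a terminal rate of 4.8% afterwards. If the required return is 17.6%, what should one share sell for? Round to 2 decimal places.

Three-stage DDM. Project D₁…D_6; terminal Gordon value at t=6 with g = 0.048; discount at r = 0.176.
D_1 = 8.5051
D_2 = 10.5293
D_3 = 13.0352
D_4 = 14.6777
D_5 = 16.5271
D_6 = 18.6095
TV_6 = 19.5027/(0.176−0.048) = 152.3650
P₀ = Σ Dₜ/(1+r)ᵗ + TV_6/(1+r)^6 = 102.5204

$102.52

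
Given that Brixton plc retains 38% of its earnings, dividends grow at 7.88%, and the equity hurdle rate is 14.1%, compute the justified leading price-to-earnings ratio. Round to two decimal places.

Payout ratio b = 1 − 0.38 = 0.62.
Justified leading P/E = b/(r−g) = 0.62/(0.141−0.0788) = 9.9678

9.97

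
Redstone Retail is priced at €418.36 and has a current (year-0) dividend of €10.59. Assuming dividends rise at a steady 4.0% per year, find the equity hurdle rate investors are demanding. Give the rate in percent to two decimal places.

6.63%

Rearranging the constant-growth DDM: r = D₁/P₀ + g.
D₁ = 10.59 × (1 + 0.04) = 11.0136.
r = 11.0136 / 418.36 + 0.04 = 0.02633 + 0.04 = 0.06633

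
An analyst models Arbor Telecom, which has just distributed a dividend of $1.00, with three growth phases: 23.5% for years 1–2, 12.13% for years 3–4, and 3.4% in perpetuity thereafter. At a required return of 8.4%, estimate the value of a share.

$33.89

Three-stage DDM. Project D₁…D_4; terminal Gordon value at t=4 with g = 0.034; discount at r = 0.084.
D_1 = 1.2350
D_2 = 1.5252
D_3 = 1.7102
D_4 = 1.9177
TV_4 = 1.9829/(0.084−0.034) = 39.6578
P₀ = Σ Dₜ/(1+r)ᵗ + TV_4/(1+r)^4 = 33.8906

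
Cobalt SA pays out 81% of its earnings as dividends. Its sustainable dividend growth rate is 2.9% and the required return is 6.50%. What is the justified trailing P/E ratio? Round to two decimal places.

Justified trailing P/E = b(1+g)/(r−g) = 0.81×(1+0.029)/(0.065−0.029) = 23.1525

23.15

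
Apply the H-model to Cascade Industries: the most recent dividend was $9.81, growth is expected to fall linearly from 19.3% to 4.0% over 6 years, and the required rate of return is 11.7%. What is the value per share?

H-model: P₀ = D₀[(1+g_L) + H(g_S−g_L)]/(r−g_L), with H = 6/2 = 3.
P₀ = 9.81 × [(1+0.04) + 3×(0.193−0.04)] / (0.117−0.04)
   = 9.81 × 1.4990 / 0.077 = 190.9765

$190.98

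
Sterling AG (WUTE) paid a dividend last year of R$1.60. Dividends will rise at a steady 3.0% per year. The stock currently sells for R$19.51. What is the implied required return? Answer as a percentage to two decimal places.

11.45%

Rearranging the constant-growth DDM: r = D₁/P₀ + g.
D₁ = 1.60 × (1 + 0.03) = 1.6480.
r = 1.6480 / 19.51 + 0.03 = 0.08447 + 0.03 = 0.11447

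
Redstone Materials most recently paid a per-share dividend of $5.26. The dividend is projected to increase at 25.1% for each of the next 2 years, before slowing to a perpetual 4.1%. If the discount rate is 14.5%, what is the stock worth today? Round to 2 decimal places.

Two-stage DDM. Project D₁…D_2 at 0.251, terminal growth 0.041, discount at r = 0.145.
D_1 = 6.5803
D_2 = 8.2319
Terminal value at t=2: TV = D_3/(r−g) = 8.5694/(0.145−0.041) = 82.3982
P₀ = 6.5803/(1+0.145)^1 + 8.2319/(1+0.145)^2 + 82.3982/(1+0.145)^2 = 74.8762

$74.88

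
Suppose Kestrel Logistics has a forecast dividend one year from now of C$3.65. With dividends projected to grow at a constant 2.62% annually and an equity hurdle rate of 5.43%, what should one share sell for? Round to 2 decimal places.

C$129.89

Gordon growth model: P₀ = D₁/(r − g), with D₁ = 3.65 given directly.
P₀ = 3.6500 / (0.0543 − 0.0262) = 3.6500 / 0.0281 = 129.8932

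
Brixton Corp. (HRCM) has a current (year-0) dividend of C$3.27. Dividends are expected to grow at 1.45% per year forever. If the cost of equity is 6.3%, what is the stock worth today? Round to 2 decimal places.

Gordon growth model: P₀ = D₁/(r − g). D₁ = 3.27 × (1 + 0.0145) = 3.3174.
P₀ = 3.3174 / (0.063 − 0.0145) = 3.3174 / 0.0485 = 68.4003

C$68.40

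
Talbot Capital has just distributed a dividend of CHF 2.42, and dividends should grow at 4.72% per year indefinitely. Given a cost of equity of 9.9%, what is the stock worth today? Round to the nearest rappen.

CHF 48.92

Gordon growth model: P₀ = D₁/(r − g). D₁ = 2.42 × (1 + 0.0472) = 2.5342.
P₀ = 2.5342 / (0.099 − 0.0472) = 2.5342 / 0.0518 = 48.9232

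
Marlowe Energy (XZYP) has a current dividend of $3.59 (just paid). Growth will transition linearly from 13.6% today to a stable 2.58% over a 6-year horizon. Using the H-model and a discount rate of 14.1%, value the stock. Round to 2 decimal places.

H-model: P₀ = D₀[(1+g_L) + H(g_S−g_L)]/(r−g_L), with H = 6/2 = 3.
P₀ = 3.59 × [(1+0.0258) + 3×(0.136−0.0258)] / (0.141−0.0258)
   = 3.59 × 1.3564 / 0.1152 = 42.2698

$42.27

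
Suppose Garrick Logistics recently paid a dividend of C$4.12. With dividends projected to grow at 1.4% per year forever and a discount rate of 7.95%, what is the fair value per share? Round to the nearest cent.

Gordon growth model: P₀ = D₁/(r − g). D₁ = 4.12 × (1 + 0.014) = 4.1777.
P₀ = 4.1777 / (0.0795 − 0.014) = 4.1777 / 0.0655 = 63.7814

C$63.78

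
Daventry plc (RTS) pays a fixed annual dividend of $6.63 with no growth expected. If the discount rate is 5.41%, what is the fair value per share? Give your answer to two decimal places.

Zero-growth DDM (perpetuity): P₀ = D/r = 6.63 / 0.0541 = 122.5508

$122.55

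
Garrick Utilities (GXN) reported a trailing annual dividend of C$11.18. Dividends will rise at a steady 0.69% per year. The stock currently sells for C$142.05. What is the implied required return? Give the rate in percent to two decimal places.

8.61%

Rearranging the constant-growth DDM: r = D₁/P₀ + g.
D₁ = 11.18 × (1 + 0.0069) = 11.2571.
r = 11.2571 / 142.05 + 0.0069 = 0.07925 + 0.0069 = 0.08615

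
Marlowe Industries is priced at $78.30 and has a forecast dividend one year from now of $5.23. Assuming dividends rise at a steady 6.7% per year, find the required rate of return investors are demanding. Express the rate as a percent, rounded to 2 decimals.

Rearranging the constant-growth DDM: r = D₁/P₀ + g.
r = 5.2300 / 78.30 + 0.067 = 0.06679 + 0.067 = 0.13379

13.38%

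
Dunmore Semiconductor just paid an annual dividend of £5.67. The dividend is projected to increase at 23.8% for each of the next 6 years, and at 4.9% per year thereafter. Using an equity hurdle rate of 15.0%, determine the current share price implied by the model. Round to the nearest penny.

£136.05

Two-stage DDM. Project D₁…D_6 at 0.238, terminal growth 0.049, discount at r = 0.15.
D_1 = 7.0195
D_2 = 8.6901
D_3 = 10.7583
D_4 = 13.3188
D_5 = 16.4887
D_6 = 20.4130
Terminal value at t=6: TV = D_7/(r−g) = 21.4132/(0.15−0.049) = 212.0123
P₀ = 7.0195/(1+0.15)^1 + 8.6901/(1+0.15)^2 + 10.7583/(1+0.15)^3 + 13.3188/(1+0.15)^4 + 16.4887/(1+0.15)^5 + 20.4130/(1+0.15)^6 + 212.0123/(1+0.15)^6 = 136.0454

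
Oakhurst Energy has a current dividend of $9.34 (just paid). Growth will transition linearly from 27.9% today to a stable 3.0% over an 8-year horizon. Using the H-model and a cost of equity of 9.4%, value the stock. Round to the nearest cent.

H-model: P₀ = D₀[(1+g_L) + H(g_S−g_L)]/(r−g_L), with H = 8/2 = 4.
P₀ = 9.34 × [(1+0.03) + 4×(0.279−0.03)] / (0.094−0.03)
   = 9.34 × 2.0260 / 0.064 = 295.6694

$295.67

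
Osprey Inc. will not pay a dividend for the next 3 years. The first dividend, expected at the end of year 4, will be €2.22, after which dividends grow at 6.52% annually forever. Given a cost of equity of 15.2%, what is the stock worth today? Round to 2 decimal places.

€16.73

Deferred-dividend DDM. At t=3 the remaining stream is a growing perpetuity with first payment D_4 = 2.22.
V_3 = D_4/(r−g) = 2.22/(0.152−0.0652) = 25.5760
P₀ = V_3/(1+r)^3 = 25.5760/(1+0.152)^3 = 16.7292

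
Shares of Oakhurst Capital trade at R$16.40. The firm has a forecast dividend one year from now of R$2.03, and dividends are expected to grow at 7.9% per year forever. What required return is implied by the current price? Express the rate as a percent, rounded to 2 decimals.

Rearranging the constant-growth DDM: r = D₁/P₀ + g.
r = 2.0300 / 16.40 + 0.079 = 0.12378 + 0.079 = 0.20278

20.28%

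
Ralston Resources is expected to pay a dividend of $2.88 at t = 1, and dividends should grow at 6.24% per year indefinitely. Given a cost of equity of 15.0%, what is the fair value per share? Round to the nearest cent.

$32.88

Gordon growth model: P₀ = D₁/(r − g), with D₁ = 2.88 given directly.
P₀ = 2.8800 / (0.15 − 0.0624) = 2.8800 / 0.0876 = 32.8767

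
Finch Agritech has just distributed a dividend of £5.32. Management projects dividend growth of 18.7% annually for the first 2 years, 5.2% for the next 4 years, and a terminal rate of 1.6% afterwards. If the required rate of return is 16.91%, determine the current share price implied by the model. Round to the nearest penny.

Three-stage DDM. Project D₁…D_6; terminal Gordon value at t=6 with g = 0.016; discount at r = 0.1691.
D_1 = 6.3148
D_2 = 7.4957
D_3 = 7.8855
D_4 = 8.2955
D_5 = 8.7269
D_6 = 9.1807
TV_6 = 9.3276/(0.1691−0.016) = 60.9249
P₀ = Σ Dₜ/(1+r)ᵗ + TV_6/(1+r)^6 = 51.7131

£51.71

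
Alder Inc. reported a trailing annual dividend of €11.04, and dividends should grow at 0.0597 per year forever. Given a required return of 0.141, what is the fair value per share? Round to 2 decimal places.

Gordon growth model: P₀ = D₁/(r − g). D₁ = 11.04 × (1 + 0.0597) = 11.6991.
P₀ = 11.6991 / (0.141 − 0.0597) = 11.6991 / 0.0813 = 143.9002

€143.90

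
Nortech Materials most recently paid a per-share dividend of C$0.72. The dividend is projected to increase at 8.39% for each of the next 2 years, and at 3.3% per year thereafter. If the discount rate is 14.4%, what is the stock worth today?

C$7.34

Two-stage DDM. Project D₁…D_2 at 0.0839, terminal growth 0.033, discount at r = 0.144.
D_1 = 0.7804
D_2 = 0.8459
Terminal value at t=2: TV = D_3/(r−g) = 0.8738/(0.144−0.033) = 7.8721
P₀ = 0.7804/(1+0.144)^1 + 0.8459/(1+0.144)^2 + 7.8721/(1+0.144)^2 = 7.3435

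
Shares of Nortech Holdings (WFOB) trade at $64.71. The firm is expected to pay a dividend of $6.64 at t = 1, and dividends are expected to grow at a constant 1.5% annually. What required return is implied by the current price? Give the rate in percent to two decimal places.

11.76%

Rearranging the constant-growth DDM: r = D₁/P₀ + g.
r = 6.6400 / 64.71 + 0.015 = 0.10261 + 0.015 = 0.11761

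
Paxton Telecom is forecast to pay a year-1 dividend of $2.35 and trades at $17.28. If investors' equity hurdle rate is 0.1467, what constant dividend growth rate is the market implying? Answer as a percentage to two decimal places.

From P₀ = D₁/(r − g), the implied growth is g = r − D₁/P₀.
g = 0.1467 − 2.35/17.28 = 0.1467 − 0.13600 = 0.01070

1.07%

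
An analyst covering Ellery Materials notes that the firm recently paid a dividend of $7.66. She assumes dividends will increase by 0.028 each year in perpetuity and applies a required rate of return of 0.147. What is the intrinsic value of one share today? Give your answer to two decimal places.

$66.17

Gordon growth model: P₀ = D₁/(r − g). D₁ = 7.66 × (1 + 0.028) = 7.8745.
P₀ = 7.8745 / (0.147 − 0.028) = 7.8745 / 0.119 = 66.1721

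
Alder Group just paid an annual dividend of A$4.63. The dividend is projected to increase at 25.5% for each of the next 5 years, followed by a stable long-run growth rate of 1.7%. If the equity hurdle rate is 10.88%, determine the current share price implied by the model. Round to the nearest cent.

A$129.37

Two-stage DDM. Project D₁…D_5 at 0.255, terminal growth 0.017, discount at r = 0.1088.
D_1 = 5.8106
D_2 = 7.2924
D_3 = 9.1519
D_4 = 11.4857
D_5 = 14.4145
Terminal value at t=5: TV = D_6/(r−g) = 14.6595/(0.1088−0.017) = 159.6901
P₀ = 5.8106/(1+0.1088)^1 + 7.2924/(1+0.1088)^2 + 9.1519/(1+0.1088)^3 + 11.4857/(1+0.1088)^4 + 14.4145/(1+0.1088)^5 + 159.6901/(1+0.1088)^5 = 129.3672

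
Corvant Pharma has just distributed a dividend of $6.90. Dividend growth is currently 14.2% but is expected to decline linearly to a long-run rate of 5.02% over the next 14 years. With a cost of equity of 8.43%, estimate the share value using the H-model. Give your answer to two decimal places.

$342.53

H-model: P₀ = D₀[(1+g_L) + H(g_S−g_L)]/(r−g_L), with H = 14/2 = 7.
P₀ = 6.90 × [(1+0.0502) + 7×(0.142−0.0502)] / (0.0843−0.0502)
   = 6.90 × 1.6928 / 0.0341 = 342.5314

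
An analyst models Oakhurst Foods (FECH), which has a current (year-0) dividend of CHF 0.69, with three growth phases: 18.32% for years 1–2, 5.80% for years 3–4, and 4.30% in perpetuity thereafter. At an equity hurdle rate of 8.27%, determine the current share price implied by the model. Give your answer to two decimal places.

Three-stage DDM. Project D₁…D_4; terminal Gordon value at t=4 with g = 0.043; discount at r = 0.0827.
D_1 = 0.8164
D_2 = 0.9660
D_3 = 1.0220
D_4 = 1.0813
TV_4 = 1.1278/(0.0827−0.043) = 28.4073
P₀ = Σ Dₜ/(1+r)ᵗ + TV_4/(1+r)^4 = 23.8429

CHF 23.84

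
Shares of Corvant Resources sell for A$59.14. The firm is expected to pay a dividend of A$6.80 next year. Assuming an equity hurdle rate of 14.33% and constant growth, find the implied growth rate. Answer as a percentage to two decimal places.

2.83%

From P₀ = D₁/(r − g), the implied growth is g = r − D₁/P₀.
g = 0.1433 − 6.80/59.14 = 0.1433 − 0.11498 = 0.02832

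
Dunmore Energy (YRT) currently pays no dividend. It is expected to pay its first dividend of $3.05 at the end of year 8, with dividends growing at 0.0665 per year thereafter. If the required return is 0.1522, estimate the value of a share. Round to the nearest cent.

$13.20

Deferred-dividend DDM. At t=7 the remaining stream is a growing perpetuity with first payment D_8 = 3.05.
V_7 = D_8/(r−g) = 3.05/(0.1522−0.0665) = 35.5893
P₀ = V_7/(1+r)^7 = 35.5893/(1+0.1522)^7 = 13.2015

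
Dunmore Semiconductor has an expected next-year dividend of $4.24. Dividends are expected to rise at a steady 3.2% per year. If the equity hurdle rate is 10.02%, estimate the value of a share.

$62.17

Gordon growth model: P₀ = D₁/(r − g), with D₁ = 4.24 given directly.
P₀ = 4.2400 / (0.1002 − 0.032) = 4.2400 / 0.0682 = 62.1701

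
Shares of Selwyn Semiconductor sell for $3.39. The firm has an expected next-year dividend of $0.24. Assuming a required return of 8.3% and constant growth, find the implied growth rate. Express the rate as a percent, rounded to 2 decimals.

From P₀ = D₁/(r − g), the implied growth is g = r − D₁/P₀.
g = 0.083 − 0.24/3.39 = 0.083 − 0.07080 = 0.01220

1.22%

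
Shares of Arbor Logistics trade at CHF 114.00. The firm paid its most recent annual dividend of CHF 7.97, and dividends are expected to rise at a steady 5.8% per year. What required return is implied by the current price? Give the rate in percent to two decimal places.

Rearranging the constant-growth DDM: r = D₁/P₀ + g.
D₁ = 7.97 × (1 + 0.058) = 8.4323.
r = 8.4323 / 114.00 + 0.058 = 0.07397 + 0.058 = 0.13197

13.20%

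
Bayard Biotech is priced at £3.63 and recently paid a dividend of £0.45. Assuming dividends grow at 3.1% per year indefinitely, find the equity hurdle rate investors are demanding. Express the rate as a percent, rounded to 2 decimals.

15.88%

Rearranging the constant-growth DDM: r = D₁/P₀ + g.
D₁ = 0.45 × (1 + 0.031) = 0.4639.
r = 0.4639 / 3.63 + 0.031 = 0.12781 + 0.031 = 0.15881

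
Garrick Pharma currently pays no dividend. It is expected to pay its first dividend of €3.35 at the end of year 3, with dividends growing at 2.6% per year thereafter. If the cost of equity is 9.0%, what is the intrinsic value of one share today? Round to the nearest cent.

Deferred-dividend DDM. At t=2 the remaining stream is a growing perpetuity with first payment D_3 = 3.35.
V_2 = D_3/(r−g) = 3.35/(0.09−0.026) = 52.3438
P₀ = V_2/(1+r)^2 = 52.3438/(1+0.09)^2 = 44.0567

€44.06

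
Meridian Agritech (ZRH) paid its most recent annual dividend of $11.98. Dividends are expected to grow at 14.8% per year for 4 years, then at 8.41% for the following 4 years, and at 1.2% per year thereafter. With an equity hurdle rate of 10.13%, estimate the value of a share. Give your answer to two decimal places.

$258.14

Three-stage DDM. Project D₁…D_8; terminal Gordon value at t=8 with g = 0.012; discount at r = 0.1013.
D_1 = 13.7530
D_2 = 15.7885
D_3 = 18.1252
D_4 = 20.8077
D_5 = 22.5576
D_6 = 24.4547
D_7 = 26.5114
D_8 = 28.7410
TV_8 = 29.0859/(0.1013−0.012) = 325.7098
P₀ = Σ Dₜ/(1+r)ᵗ + TV_8/(1+r)^8 = 258.1421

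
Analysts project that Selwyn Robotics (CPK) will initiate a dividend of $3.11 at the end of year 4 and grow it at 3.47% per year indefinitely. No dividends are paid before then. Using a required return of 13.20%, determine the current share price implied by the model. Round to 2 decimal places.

Deferred-dividend DDM. At t=3 the remaining stream is a growing perpetuity with first payment D_4 = 3.11.
V_3 = D_4/(r−g) = 3.11/(0.132−0.0347) = 31.9630
P₀ = V_3/(1+r)^3 = 31.9630/(1+0.132)^3 = 22.0348

$22.03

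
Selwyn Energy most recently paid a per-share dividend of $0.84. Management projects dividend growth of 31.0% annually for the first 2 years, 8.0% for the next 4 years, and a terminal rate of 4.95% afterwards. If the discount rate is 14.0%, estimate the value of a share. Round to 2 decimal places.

$16.32

Three-stage DDM. Project D₁…D_6; terminal Gordon value at t=6 with g = 0.0495; discount at r = 0.14.
D_1 = 1.1004
D_2 = 1.4415
D_3 = 1.5568
D_4 = 1.6814
D_5 = 1.8159
D_6 = 1.9612
TV_6 = 2.0583/(0.14−0.0495) = 22.7432
P₀ = Σ Dₜ/(1+r)ᵗ + TV_6/(1+r)^6 = 16.3189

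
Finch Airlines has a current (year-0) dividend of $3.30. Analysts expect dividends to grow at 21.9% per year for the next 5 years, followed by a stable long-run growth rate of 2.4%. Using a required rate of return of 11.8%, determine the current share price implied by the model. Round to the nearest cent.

$76.95

Two-stage DDM. Project D₁…D_5 at 0.219, terminal growth 0.024, discount at r = 0.118.
D_1 = 4.0227
D_2 = 4.9037
D_3 = 5.9776
D_4 = 7.2867
D_5 = 8.8824
Terminal value at t=5: TV = D_6/(r−g) = 9.0956/(0.118−0.024) = 96.7619
P₀ = 4.0227/(1+0.118)^1 + 4.9037/(1+0.118)^2 + 5.9776/(1+0.118)^3 + 7.2867/(1+0.118)^4 + 8.8824/(1+0.118)^5 + 96.7619/(1+0.118)^5 = 76.9465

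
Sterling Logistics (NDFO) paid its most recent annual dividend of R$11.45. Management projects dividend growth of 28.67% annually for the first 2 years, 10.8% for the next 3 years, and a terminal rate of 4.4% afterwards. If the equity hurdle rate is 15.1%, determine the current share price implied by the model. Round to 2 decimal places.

Three-stage DDM. Project D₁…D_5; terminal Gordon value at t=5 with g = 0.044; discount at r = 0.151.
D_1 = 14.7327
D_2 = 18.9566
D_3 = 21.0039
D_4 = 23.2723
D_5 = 25.7857
TV_5 = 26.9203/(0.151−0.044) = 251.5916
P₀ = Σ Dₜ/(1+r)ᵗ + TV_5/(1+r)^5 = 191.4507

R$191.45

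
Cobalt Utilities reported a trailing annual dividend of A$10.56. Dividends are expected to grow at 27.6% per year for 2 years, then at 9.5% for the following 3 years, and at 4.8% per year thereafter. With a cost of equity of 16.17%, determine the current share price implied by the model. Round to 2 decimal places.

A$156.68

Three-stage DDM. Project D₁…D_5; terminal Gordon value at t=5 with g = 0.048; discount at r = 0.1617.
D_1 = 13.4746
D_2 = 17.1935
D_3 = 18.8269
D_4 = 20.6155
D_5 = 22.5740
TV_5 = 23.6575/(0.1617−0.048) = 208.0695
P₀ = Σ Dₜ/(1+r)ᵗ + TV_5/(1+r)^5 = 156.6784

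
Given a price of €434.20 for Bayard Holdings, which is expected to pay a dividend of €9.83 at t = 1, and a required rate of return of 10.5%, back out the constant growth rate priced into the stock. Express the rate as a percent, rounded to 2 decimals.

From P₀ = D₁/(r − g), the implied growth is g = r − D₁/P₀.
g = 0.105 − 9.83/434.20 = 0.105 − 0.02264 = 0.08236

8.24%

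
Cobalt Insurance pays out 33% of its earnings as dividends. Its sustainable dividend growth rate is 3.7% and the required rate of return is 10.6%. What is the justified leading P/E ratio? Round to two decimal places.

4.78

Justified leading P/E = b/(r−g) = 0.33/(0.106−0.037) = 4.7826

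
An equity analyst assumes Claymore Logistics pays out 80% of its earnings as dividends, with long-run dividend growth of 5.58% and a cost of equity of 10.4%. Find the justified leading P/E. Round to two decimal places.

Justified leading P/E = b/(r−g) = 0.80/(0.104−0.0558) = 16.5975

16.60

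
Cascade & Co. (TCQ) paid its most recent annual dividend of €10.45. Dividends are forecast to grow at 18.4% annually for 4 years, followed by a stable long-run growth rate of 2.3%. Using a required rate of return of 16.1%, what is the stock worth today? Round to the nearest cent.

Two-stage DDM. Project D₁…D_4 at 0.184, terminal growth 0.023, discount at r = 0.161.
D_1 = 12.3728
D_2 = 14.6494
D_3 = 17.3449
D_4 = 20.5363
Terminal value at t=4: TV = D_5/(r−g) = 21.0087/(0.161−0.023) = 152.2368
P₀ = 12.3728/(1+0.161)^1 + 14.6494/(1+0.161)^2 + 17.3449/(1+0.161)^3 + 20.5363/(1+0.161)^4 + 152.2368/(1+0.161)^4 = 127.7013

€127.70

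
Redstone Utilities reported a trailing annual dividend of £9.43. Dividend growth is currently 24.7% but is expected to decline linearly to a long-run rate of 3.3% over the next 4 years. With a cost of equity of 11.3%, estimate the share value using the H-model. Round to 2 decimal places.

H-model: P₀ = D₀[(1+g_L) + H(g_S−g_L)]/(r−g_L), with H = 4/2 = 2.
P₀ = 9.43 × [(1+0.033) + 2×(0.247−0.033)] / (0.113−0.033)
   = 9.43 × 1.4610 / 0.08 = 172.2154

£172.22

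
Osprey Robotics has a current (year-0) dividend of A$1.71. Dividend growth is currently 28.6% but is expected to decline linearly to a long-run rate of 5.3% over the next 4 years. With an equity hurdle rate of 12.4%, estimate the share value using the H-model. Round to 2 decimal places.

A$36.58

H-model: P₀ = D₀[(1+g_L) + H(g_S−g_L)]/(r−g_L), with H = 4/2 = 2.
P₀ = 1.71 × [(1+0.053) + 2×(0.286−0.053)] / (0.124−0.053)
   = 1.71 × 1.5190 / 0.071 = 36.5844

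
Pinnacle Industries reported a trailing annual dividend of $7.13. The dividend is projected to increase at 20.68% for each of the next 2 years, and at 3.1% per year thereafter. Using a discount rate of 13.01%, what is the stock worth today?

Two-stage DDM. Project D₁…D_2 at 0.2068, terminal growth 0.031, discount at r = 0.1301.
D_1 = 8.6045
D_2 = 10.3839
Terminal value at t=2: TV = D_3/(r−g) = 10.7058/(0.1301−0.031) = 108.0302
P₀ = 8.6045/(1+0.1301)^1 + 10.3839/(1+0.1301)^2 + 108.0302/(1+0.1301)^2 = 100.3331

$100.33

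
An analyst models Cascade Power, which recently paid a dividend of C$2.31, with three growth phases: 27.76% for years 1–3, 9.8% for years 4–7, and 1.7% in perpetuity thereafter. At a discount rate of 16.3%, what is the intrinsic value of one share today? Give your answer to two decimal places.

Three-stage DDM. Project D₁…D_7; terminal Gordon value at t=7 with g = 0.017; discount at r = 0.163.
D_1 = 2.9513
D_2 = 3.7705
D_3 = 4.8172
D_4 = 5.2893
D_5 = 5.8077
D_6 = 6.3768
D_7 = 7.0017
TV_7 = 7.1208/(0.163−0.017) = 48.7724
P₀ = Σ Dₜ/(1+r)ᵗ + TV_7/(1+r)^7 = 35.9665

C$35.97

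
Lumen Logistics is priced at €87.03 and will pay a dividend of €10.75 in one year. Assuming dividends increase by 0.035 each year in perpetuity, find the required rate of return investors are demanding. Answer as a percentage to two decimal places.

Rearranging the constant-growth DDM: r = D₁/P₀ + g.
r = 10.7500 / 87.03 + 0.035 = 0.12352 + 0.035 = 0.15852

15.85%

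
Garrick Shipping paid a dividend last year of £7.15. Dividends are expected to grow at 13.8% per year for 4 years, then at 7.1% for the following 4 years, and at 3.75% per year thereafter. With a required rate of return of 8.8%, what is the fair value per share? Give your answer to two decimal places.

Three-stage DDM. Project D₁…D_8; terminal Gordon value at t=8 with g = 0.0375; discount at r = 0.088.
D_1 = 8.1367
D_2 = 9.2596
D_3 = 10.5374
D_4 = 11.9915
D_5 = 12.8429
D_6 = 13.7548
D_7 = 14.7314
D_8 = 15.7773
TV_8 = 16.3690/(0.088−0.0375) = 324.1378
P₀ = Σ Dₜ/(1+r)ᵗ + TV_8/(1+r)^8 = 230.0365

£230.04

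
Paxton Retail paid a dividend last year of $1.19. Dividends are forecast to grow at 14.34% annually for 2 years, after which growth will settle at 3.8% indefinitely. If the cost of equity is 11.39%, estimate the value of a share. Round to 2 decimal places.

Two-stage DDM. Project D₁…D_2 at 0.1434, terminal growth 0.038, discount at r = 0.1139.
D_1 = 1.3606
D_2 = 1.5558
Terminal value at t=2: TV = D_3/(r−g) = 1.6149/(0.1139−0.038) = 21.2764
P₀ = 1.3606/(1+0.1139)^1 + 1.5558/(1+0.1139)^2 + 21.2764/(1+0.1139)^2 = 19.6231

$19.62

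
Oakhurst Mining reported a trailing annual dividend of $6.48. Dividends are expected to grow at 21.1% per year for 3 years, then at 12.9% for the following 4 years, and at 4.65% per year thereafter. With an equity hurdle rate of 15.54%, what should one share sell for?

$114.92

Three-stage DDM. Project D₁…D_7; terminal Gordon value at t=7 with g = 0.0465; discount at r = 0.1554.
D_1 = 7.8473
D_2 = 9.5031
D_3 = 11.5082
D_4 = 12.9928
D_5 = 14.6688
D_6 = 16.5611
D_7 = 18.6975
TV_7 = 19.5669/(0.1554−0.0465) = 179.6779
P₀ = Σ Dₜ/(1+r)ᵗ + TV_7/(1+r)^7 = 114.9187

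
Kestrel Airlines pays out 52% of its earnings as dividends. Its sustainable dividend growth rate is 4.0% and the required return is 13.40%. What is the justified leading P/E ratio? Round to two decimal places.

5.53

Justified leading P/E = b/(r−g) = 0.52/(0.134−0.04) = 5.5319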